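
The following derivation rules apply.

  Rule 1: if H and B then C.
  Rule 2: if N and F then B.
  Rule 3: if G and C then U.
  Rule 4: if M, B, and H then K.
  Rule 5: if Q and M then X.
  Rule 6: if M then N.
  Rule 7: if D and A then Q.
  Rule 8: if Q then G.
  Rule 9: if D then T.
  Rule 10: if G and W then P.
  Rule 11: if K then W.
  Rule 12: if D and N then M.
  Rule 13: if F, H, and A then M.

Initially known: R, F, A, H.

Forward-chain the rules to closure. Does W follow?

From F, H, and A, Rule 13 gives M.
From M, Rule 6 gives N.
N and F hold, so B follows (Rule 2).
M, B, and H hold, so K follows (Rule 4).
From K, Rule 11 gives W.

Yes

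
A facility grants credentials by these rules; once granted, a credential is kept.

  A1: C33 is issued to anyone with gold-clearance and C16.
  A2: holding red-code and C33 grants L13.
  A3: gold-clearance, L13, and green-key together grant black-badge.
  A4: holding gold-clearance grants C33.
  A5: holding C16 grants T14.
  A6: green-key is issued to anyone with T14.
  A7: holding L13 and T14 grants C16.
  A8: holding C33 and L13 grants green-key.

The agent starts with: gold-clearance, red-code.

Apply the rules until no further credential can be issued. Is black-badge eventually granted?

Yes

Holding gold-clearance grants C33 (A4).
Holding red-code and C33 grants L13 (A2).
Holding C33 and L13 grants green-key (A8).
Holding gold-clearance, L13, and green-key grants black-badge (A3).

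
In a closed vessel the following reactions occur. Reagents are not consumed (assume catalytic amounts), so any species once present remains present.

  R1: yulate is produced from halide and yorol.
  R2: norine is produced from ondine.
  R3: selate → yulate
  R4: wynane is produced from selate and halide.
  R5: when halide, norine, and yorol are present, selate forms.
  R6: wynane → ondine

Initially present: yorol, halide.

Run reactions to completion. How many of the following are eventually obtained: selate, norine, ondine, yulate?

1

halide and yorol present → yulate forms (R1).
selate would need halide, norine, and yorol (R5), but norine never forms.
norine would need ondine (R2), but ondine never forms.
ondine would need wynane (R6), but wynane never forms.
yulate: reached.
Reached: yulate — 1 of the 4.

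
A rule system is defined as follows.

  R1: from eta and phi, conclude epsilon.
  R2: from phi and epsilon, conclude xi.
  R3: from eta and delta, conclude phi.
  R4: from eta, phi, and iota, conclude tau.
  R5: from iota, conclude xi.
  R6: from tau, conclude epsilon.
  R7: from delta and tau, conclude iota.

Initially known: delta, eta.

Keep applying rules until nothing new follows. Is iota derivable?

iota would need delta and tau (R7), but tau is never established.

No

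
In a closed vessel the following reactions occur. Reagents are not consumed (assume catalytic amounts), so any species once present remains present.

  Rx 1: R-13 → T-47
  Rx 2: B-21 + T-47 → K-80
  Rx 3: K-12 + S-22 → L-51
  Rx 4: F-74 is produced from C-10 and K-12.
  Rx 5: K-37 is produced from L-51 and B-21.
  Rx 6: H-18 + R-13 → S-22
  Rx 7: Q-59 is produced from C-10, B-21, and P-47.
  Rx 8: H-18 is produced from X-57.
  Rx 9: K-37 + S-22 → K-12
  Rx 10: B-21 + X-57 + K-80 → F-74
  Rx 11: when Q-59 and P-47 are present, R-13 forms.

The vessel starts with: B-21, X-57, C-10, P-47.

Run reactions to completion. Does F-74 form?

C-10, B-21, and P-47 present → Q-59 forms (Rx 7).
Q-59 and P-47 present → R-13 forms (Rx 11).
R-13 present → T-47 forms (Rx 1).
B-21 and T-47 present → K-80 forms (Rx 2).
B-21, X-57, and K-80 present → F-74 forms (Rx 10).

Yes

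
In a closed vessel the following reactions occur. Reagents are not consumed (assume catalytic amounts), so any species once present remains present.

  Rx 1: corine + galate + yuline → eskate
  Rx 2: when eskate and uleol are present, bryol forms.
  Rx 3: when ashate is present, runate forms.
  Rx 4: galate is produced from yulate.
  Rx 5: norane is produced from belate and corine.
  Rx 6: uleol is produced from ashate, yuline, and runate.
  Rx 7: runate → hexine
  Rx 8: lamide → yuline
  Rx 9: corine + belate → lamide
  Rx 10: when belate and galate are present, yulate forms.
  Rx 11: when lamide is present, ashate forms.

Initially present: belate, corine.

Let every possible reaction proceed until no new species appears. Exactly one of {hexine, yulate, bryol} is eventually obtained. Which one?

corine and belate present → lamide forms (Rx 9).
lamide present → ashate forms (Rx 11).
ashate present → runate forms (Rx 3).
runate present → hexine forms (Rx 7).
bryol would need eskate and uleol (Rx 2), but eskate never forms. yulate would need belate and galate (Rx 10), but galate never forms.

hexine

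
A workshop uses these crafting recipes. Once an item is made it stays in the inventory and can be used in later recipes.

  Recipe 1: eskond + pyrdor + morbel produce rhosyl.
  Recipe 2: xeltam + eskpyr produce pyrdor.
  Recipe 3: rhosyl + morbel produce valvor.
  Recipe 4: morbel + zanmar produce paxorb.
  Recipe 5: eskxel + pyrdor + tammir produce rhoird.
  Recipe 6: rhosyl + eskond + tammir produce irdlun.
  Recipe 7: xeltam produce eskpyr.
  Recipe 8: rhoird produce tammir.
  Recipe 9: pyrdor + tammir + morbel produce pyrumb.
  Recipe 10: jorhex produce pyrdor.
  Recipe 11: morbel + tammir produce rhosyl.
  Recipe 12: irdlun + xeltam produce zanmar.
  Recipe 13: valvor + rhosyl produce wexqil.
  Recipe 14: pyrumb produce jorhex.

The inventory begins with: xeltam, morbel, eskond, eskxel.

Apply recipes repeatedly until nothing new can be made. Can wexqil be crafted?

xeltam → eskpyr (Recipe 7).
Using Recipe 2, xeltam and eskpyr make pyrdor.
Using Recipe 1, eskond, pyrdor, and morbel make rhosyl.
rhosyl + morbel → valvor (Recipe 3).
Using Recipe 13, valvor and rhosyl make wexqil.

Yes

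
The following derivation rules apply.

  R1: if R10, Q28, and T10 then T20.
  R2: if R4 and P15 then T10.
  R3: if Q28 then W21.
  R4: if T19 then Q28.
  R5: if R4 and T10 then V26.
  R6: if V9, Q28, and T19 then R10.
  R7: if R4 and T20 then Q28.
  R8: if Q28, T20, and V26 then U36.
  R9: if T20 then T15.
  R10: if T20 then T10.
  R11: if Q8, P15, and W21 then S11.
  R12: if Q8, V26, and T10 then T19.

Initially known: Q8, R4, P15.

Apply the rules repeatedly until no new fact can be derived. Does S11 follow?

From R4 and P15, R2 gives T10.
From R4 and T10, R5 gives V26.
From Q8, V26, and T10, R12 gives T19.
T19 holds, so Q28 follows (R4).
From Q28, R3 gives W21.
From Q8, P15, and W21, R11 gives S11.

Yes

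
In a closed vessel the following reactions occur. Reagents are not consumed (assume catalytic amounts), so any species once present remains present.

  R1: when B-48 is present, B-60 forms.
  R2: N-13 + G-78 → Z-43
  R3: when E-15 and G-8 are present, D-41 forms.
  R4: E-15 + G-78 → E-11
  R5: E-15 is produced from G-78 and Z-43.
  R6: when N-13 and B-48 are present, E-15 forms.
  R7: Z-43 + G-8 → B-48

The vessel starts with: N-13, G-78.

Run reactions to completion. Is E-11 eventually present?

Yes

N-13 and G-78 present → Z-43 forms (R2).
G-78 and Z-43 present → E-15 forms (R5).
E-15 and G-78 present → E-11 forms (R4).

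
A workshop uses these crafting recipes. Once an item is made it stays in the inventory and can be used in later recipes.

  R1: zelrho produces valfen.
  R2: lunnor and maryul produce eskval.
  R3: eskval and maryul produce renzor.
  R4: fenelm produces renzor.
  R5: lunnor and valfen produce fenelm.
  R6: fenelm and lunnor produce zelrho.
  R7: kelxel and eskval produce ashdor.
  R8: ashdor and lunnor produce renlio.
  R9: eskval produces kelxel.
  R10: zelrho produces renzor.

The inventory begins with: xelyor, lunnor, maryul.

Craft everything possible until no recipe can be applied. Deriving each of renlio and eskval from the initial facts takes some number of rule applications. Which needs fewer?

eskval: Using R2, lunnor and maryul make eskval. [1 rule application]
renlio: lunnor and maryul → eskval (R2). Using R9, eskval makes kelxel. kelxel and eskval → ashdor (R7). ashdor and lunnor → renlio (R8). [4 rule applications]
eskval needs fewer.

eskval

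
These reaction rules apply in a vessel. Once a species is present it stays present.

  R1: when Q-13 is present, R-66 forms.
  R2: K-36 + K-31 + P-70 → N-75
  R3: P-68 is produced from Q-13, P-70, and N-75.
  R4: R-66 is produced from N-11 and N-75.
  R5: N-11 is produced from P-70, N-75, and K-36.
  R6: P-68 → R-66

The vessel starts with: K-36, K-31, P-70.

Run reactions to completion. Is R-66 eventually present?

K-36, K-31, and P-70 present → N-75 forms (R2).
P-70, N-75, and K-36 present → N-11 forms (R5).
N-11 and N-75 present → R-66 forms (R4).

Yes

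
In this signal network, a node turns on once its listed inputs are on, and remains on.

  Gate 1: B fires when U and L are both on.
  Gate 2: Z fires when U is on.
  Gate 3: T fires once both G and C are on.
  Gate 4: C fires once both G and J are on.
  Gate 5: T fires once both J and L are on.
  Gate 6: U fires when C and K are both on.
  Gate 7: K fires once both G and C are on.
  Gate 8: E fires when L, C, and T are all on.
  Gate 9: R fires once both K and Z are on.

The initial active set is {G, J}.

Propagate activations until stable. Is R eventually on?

Gate 4: G and J on → C on.
Gate 7: G and C on → K on.
Gate 6: C and K on → U on.
Gate 2: U on → Z on.
K and Z are on, so R fires (Gate 9).

Yes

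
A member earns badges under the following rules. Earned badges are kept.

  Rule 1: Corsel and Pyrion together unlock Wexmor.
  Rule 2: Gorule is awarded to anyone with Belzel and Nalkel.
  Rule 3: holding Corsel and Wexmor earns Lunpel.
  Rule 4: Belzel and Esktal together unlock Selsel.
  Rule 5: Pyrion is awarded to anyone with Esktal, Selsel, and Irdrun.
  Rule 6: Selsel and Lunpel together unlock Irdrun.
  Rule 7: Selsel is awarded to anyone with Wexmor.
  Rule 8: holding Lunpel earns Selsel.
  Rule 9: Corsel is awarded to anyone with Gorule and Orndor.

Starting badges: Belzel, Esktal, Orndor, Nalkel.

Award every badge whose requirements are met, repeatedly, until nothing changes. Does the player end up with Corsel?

Yes

With Belzel and Nalkel, Gorule is earned (Rule 2).
With Gorule and Orndor, Corsel is earned (Rule 9).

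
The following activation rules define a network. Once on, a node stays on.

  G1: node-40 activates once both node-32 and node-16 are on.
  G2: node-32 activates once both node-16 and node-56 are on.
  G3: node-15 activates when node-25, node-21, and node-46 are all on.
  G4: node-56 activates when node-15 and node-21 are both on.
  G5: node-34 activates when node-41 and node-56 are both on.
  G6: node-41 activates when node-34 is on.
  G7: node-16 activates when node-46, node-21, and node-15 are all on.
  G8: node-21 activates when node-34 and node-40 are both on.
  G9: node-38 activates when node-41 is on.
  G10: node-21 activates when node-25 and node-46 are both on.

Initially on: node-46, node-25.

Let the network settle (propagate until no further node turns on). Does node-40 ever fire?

G10: node-25 and node-46 on → node-21 on.
G3: node-25, node-21, and node-46 on → node-15 on.
node-15 and node-21 are on, so node-56 activates (G4).
node-46, node-21, and node-15 are on, so node-16 activates (G7).
G2: node-16 and node-56 on → node-32 on.
G1: node-32 and node-16 on → node-40 on.

Yes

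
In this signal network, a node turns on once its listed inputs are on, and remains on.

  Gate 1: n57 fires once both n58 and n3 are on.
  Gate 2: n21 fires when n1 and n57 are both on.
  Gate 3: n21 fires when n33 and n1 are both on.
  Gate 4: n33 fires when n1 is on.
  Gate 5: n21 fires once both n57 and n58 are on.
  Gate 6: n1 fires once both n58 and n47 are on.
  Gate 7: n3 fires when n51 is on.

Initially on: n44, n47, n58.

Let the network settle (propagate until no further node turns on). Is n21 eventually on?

Yes

Gate 6: n58 and n47 on → n1 on.
Gate 4: n1 on → n33 on.
Gate 3: n33 and n1 on → n21 on.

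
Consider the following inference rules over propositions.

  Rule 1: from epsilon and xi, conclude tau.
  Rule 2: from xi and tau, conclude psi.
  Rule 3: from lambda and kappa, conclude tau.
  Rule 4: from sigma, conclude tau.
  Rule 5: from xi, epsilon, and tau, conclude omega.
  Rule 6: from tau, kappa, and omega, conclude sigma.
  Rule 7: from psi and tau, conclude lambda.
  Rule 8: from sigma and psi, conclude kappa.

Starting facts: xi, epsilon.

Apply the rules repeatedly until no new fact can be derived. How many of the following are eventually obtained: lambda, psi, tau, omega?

4

From epsilon and xi, Rule 1 gives tau.
xi, epsilon, and tau hold, so omega follows (Rule 5).
xi and tau hold, so psi follows (Rule 2).
From psi and tau, Rule 7 gives lambda.
lambda: reached.
psi: reached.
tau: reached.
omega: reached.
All 4 are reached.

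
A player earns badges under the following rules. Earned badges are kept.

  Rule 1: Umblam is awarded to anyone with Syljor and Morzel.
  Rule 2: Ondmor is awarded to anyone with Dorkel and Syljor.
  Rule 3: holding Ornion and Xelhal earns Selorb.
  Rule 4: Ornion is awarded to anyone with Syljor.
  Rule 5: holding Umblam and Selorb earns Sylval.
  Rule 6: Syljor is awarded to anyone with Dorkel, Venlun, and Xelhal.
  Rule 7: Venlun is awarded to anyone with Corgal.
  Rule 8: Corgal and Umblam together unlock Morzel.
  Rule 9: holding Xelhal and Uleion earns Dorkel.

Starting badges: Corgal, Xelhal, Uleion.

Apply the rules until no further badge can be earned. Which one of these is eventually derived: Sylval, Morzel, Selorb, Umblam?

Selorb

With Xelhal and Uleion, Dorkel is earned (Rule 9).
With Corgal, Venlun is earned (Rule 7).
With Dorkel, Venlun, and Xelhal, Syljor is earned (Rule 6).
With Syljor, Ornion is earned (Rule 4).
With Ornion and Xelhal, Selorb is earned (Rule 3).
Umblam would need Syljor and Morzel (Rule 1), but Morzel is never earned. Morzel would need Corgal and Umblam (Rule 8), but Umblam is never earned. Sylval would need Umblam and Selorb (Rule 5), but Umblam is never earned.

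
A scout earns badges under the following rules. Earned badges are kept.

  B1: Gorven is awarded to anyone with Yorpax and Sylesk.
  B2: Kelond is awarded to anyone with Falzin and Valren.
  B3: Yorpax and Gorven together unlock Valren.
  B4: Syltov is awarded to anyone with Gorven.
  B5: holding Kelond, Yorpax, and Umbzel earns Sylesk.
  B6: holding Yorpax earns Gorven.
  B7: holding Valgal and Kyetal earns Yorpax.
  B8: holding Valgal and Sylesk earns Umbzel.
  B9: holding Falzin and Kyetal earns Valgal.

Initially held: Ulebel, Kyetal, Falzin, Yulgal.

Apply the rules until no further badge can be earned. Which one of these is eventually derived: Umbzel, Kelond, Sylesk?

Kelond

With Falzin and Kyetal, Valgal is earned (B9).
With Valgal and Kyetal, Yorpax is earned (B7).
With Yorpax, Gorven is earned (B6).
With Yorpax and Gorven, Valren is earned (B3).
With Falzin and Valren, Kelond is earned (B2).
Umbzel would need Valgal and Sylesk (B8), but Sylesk is never earned. Sylesk would need Kelond, Yorpax, and Umbzel (B5), but Umbzel is never earned.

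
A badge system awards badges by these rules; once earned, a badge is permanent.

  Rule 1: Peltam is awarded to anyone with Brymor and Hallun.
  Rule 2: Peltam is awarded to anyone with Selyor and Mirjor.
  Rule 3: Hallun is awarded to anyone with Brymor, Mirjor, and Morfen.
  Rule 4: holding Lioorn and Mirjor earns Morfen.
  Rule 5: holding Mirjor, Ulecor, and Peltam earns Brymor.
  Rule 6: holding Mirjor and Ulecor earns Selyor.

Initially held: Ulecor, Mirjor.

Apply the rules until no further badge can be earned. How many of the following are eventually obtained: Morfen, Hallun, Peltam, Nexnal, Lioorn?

With Mirjor and Ulecor, Selyor is earned (Rule 6).
With Selyor and Mirjor, Peltam is earned (Rule 2).
Morfen would need Lioorn and Mirjor (Rule 4), but Lioorn is never earned.
Hallun would need Brymor, Mirjor, and Morfen (Rule 3), but Morfen is never earned.
Peltam: reached.
No rule produces Nexnal, and it is not given.
No rule produces Lioorn, and it is not given.
Reached: Peltam — 1 of the 5.

1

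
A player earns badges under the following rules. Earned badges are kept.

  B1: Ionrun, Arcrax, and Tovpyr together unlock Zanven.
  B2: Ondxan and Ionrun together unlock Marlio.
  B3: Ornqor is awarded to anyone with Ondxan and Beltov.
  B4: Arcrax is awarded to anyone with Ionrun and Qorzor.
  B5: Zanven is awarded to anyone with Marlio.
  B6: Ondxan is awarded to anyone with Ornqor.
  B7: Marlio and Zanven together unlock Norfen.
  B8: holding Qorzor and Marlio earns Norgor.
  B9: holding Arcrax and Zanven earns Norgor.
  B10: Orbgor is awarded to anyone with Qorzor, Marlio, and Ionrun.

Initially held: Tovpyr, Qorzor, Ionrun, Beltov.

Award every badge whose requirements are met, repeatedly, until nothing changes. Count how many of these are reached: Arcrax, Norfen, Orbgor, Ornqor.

1

With Ionrun and Qorzor, Arcrax is earned (B4).
Arcrax: reached.
Norfen would need Marlio and Zanven (B7), but Marlio is never earned.
Orbgor would need Qorzor, Marlio, and Ionrun (B10), but Marlio is never earned.
Ornqor would need Ondxan and Beltov (B3), but Ondxan is never earned.
Reached: Arcrax — 1 of the 4.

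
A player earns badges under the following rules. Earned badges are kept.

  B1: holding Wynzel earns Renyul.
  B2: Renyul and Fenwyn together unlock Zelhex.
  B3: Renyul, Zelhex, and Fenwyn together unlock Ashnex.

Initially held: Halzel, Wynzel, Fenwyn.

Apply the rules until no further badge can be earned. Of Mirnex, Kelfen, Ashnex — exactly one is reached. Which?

Ashnex

With Wynzel, Renyul is earned (B1).
With Renyul and Fenwyn, Zelhex is earned (B2).
With Renyul, Zelhex, and Fenwyn, Ashnex is earned (B3).
No rule produces Kelfen, and it is not given. No rule produces Mirnex, and it is not given.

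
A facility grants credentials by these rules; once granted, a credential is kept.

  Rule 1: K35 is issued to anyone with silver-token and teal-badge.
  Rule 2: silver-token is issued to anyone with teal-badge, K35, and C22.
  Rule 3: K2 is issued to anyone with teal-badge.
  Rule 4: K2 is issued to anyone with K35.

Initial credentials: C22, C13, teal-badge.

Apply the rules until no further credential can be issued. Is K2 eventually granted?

Yes

Holding teal-badge grants K2 (Rule 3).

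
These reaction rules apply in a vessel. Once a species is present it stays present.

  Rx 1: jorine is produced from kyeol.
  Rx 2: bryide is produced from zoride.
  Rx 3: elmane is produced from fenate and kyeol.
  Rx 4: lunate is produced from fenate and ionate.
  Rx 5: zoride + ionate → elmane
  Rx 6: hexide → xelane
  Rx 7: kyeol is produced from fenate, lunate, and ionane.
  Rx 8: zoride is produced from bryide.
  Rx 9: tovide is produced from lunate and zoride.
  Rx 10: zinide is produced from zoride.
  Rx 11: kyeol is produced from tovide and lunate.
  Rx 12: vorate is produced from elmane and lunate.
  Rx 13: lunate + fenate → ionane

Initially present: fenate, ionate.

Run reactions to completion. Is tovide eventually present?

No

tovide would need lunate and zoride (Rx 9), but zoride never forms.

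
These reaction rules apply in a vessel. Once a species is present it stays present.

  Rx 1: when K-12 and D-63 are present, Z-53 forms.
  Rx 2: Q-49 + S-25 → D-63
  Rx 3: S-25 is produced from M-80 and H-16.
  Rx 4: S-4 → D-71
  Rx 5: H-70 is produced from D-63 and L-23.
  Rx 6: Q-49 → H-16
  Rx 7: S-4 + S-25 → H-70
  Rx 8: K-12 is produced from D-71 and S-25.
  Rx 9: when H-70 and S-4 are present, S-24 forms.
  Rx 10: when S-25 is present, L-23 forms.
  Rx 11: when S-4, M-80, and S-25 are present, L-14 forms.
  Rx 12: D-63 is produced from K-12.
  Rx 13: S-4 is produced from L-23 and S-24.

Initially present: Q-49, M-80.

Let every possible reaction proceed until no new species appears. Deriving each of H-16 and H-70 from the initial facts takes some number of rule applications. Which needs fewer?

H-16: Q-49 present → H-16 forms (Rx 6). [1 rule application]
H-70: Q-49 present → H-16 forms (Rx 6). M-80 and H-16 present → S-25 forms (Rx 3). Q-49 and S-25 present → D-63 forms (Rx 2). S-25 present → L-23 forms (Rx 10). D-63 and L-23 present → H-70 forms (Rx 5). [5 rule applications]
H-16 needs fewer.

H-16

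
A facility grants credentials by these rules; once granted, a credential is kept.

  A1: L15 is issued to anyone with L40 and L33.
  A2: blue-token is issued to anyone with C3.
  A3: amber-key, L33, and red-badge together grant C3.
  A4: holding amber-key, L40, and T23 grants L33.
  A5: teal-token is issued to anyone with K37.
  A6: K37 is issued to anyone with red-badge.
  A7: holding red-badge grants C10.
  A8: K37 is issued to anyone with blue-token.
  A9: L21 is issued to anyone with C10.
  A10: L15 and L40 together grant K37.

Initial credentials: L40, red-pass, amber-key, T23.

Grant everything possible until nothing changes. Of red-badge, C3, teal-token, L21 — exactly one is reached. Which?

teal-token

Holding amber-key, L40, and T23 grants L33 (A4).
Holding L40 and L33 grants L15 (A1).
Holding L15 and L40 grants K37 (A10).
Holding K37 grants teal-token (A5).
No rule produces red-badge, and it is not given. C3 would need amber-key, L33, and red-badge (A3), but red-badge is never granted. L21 would need C10 (A9), but C10 is never granted.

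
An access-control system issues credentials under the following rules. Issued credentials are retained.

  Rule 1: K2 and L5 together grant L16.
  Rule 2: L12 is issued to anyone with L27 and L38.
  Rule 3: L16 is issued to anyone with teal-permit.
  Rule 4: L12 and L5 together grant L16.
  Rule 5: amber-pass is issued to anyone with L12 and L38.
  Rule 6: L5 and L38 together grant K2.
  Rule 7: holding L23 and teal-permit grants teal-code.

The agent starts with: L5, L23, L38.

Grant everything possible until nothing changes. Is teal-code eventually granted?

teal-code would need L23 and teal-permit (Rule 7), but teal-permit is never granted.

No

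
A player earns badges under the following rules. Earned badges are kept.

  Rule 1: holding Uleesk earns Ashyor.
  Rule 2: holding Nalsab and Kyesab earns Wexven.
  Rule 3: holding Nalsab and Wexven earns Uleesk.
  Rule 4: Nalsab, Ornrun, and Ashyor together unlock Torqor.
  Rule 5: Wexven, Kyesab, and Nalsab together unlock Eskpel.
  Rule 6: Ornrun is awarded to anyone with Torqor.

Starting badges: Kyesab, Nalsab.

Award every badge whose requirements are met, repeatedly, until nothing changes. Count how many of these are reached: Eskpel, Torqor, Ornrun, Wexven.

With Nalsab and Kyesab, Wexven is earned (Rule 2).
With Wexven, Kyesab, and Nalsab, Eskpel is earned (Rule 5).
Eskpel: reached.
Torqor would need Nalsab, Ornrun, and Ashyor (Rule 4), but Ornrun is never earned.
Ornrun would need Torqor (Rule 6), but Torqor is never earned.
Wexven: reached.
Reached: Eskpel and Wexven — 2 of the 4.

2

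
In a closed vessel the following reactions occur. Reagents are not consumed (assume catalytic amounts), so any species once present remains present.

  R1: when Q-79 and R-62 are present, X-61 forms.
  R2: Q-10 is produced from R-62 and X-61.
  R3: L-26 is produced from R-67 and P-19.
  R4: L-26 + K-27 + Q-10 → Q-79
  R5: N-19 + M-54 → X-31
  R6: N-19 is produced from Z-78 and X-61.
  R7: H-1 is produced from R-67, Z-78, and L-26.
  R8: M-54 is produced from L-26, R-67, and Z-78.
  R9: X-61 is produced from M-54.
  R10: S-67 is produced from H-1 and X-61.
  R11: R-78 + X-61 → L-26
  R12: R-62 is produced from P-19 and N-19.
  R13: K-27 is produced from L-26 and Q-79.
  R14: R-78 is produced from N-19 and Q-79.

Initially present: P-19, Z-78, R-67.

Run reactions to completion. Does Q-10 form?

Yes

R-67 and P-19 present → L-26 forms (R3).
L-26, R-67, and Z-78 present → M-54 forms (R8).
M-54 present → X-61 forms (R9).
Z-78 and X-61 present → N-19 forms (R6).
P-19 and N-19 present → R-62 forms (R12).
R-62 and X-61 present → Q-10 forms (R2).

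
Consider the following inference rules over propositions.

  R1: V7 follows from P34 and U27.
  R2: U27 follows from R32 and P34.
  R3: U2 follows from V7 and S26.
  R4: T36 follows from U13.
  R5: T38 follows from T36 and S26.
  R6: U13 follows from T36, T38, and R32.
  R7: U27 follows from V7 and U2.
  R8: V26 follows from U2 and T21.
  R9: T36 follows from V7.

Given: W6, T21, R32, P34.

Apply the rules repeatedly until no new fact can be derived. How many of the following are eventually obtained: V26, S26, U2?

V26 would need U2 and T21 (R8), but U2 is never established.
No rule produces S26, and it is not given.
U2 would need V7 and S26 (R3), but S26 is never established.
None of the 3 are reached.

0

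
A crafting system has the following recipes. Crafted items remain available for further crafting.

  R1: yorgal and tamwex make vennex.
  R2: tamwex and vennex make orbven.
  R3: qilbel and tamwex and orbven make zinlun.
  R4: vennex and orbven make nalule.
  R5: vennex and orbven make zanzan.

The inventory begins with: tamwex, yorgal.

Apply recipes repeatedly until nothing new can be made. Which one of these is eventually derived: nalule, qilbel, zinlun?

nalule

Using R1, yorgal and tamwex make vennex.
Using R2, tamwex and vennex make orbven.
Using R4, vennex and orbven make nalule.
zinlun would need qilbel, tamwex, and orbven (R3), but qilbel is never obtained. No rule produces qilbel, and it is not given.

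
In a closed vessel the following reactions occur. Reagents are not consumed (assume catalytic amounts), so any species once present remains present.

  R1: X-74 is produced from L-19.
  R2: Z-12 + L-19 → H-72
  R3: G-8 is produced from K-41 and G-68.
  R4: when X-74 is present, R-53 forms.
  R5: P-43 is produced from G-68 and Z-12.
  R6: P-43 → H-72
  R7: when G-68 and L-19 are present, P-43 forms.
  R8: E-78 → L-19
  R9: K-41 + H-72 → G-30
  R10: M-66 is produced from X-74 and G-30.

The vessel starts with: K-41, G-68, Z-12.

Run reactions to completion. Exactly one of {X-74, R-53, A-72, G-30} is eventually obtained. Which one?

G-30

G-68 and Z-12 present → P-43 forms (R5).
P-43 present → H-72 forms (R6).
K-41 and H-72 present → G-30 forms (R9).
X-74 would need L-19 (R1), but L-19 never forms. No rule produces A-72, and it is not given. R-53 would need X-74 (R4), but X-74 never forms.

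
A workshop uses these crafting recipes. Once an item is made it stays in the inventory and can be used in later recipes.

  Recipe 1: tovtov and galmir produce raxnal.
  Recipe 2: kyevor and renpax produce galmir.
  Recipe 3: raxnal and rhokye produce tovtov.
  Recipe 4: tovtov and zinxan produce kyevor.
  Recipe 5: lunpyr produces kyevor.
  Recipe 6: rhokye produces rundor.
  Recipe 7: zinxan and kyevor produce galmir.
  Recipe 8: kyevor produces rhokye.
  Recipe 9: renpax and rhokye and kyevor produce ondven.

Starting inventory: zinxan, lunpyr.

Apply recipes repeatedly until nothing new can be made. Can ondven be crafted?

No

ondven would need renpax, rhokye, and kyevor (Recipe 9), but renpax is never obtained.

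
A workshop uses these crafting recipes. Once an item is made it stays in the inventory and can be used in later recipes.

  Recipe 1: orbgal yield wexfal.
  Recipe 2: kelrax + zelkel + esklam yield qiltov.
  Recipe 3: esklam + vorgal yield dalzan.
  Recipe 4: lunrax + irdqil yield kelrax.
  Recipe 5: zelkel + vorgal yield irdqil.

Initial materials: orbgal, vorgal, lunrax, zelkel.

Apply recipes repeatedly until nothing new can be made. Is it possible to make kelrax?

Yes

zelkel + vorgal → irdqil (Recipe 5).
Using Recipe 4, lunrax and irdqil make kelrax.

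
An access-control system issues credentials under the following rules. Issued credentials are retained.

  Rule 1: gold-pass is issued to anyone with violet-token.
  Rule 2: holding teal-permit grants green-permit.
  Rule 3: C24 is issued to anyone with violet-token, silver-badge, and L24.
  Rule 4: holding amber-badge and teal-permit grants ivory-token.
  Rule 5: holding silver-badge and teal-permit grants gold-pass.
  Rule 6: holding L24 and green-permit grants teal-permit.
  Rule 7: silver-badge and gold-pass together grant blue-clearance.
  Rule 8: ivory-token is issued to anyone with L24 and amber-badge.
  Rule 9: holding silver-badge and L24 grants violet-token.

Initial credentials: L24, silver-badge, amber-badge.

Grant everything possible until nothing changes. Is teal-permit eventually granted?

teal-permit would need L24 and green-permit (Rule 6), but green-permit is never granted.

No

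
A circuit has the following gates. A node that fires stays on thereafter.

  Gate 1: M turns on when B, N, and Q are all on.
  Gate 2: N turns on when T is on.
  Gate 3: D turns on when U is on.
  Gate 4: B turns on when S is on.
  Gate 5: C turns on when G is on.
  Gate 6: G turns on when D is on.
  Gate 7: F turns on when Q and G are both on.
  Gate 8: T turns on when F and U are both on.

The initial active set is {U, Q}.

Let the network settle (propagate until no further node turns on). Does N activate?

U is on, so D turns on (Gate 3).
Gate 6: D on → G on.
Gate 7: Q and G on → F on.
F and U are on, so T turns on (Gate 8).
T is on, so N turns on (Gate 2).

Yes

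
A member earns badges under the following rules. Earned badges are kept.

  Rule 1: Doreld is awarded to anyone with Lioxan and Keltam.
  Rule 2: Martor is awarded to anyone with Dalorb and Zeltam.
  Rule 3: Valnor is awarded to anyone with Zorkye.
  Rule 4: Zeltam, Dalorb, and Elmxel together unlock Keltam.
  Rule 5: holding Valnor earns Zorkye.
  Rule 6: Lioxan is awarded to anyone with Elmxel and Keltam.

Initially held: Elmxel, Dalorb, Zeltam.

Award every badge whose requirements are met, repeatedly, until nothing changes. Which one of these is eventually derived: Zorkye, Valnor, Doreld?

With Zeltam, Dalorb, and Elmxel, Keltam is earned (Rule 4).
With Elmxel and Keltam, Lioxan is earned (Rule 6).
With Lioxan and Keltam, Doreld is earned (Rule 1).
Zorkye would need Valnor (Rule 5), but Valnor is never earned. Valnor would need Zorkye (Rule 3), but Zorkye is never earned.

Doreld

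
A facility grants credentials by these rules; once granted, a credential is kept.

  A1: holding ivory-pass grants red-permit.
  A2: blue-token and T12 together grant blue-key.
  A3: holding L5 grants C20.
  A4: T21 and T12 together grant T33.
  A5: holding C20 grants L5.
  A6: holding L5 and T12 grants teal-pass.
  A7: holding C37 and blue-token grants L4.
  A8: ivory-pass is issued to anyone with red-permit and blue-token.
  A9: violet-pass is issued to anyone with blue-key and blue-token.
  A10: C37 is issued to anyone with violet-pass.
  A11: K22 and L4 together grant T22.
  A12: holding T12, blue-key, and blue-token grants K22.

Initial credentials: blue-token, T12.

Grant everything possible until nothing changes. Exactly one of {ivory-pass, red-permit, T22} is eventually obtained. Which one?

T22

Holding blue-token and T12 grants blue-key (A2).
Holding T12, blue-key, and blue-token grants K22 (A12).
Holding blue-key and blue-token grants violet-pass (A9).
Holding violet-pass grants C37 (A10).
Holding C37 and blue-token grants L4 (A7).
Holding K22 and L4 grants T22 (A11).
ivory-pass would need red-permit and blue-token (A8), but red-permit is never granted. red-permit would need ivory-pass (A1), but ivory-pass is never granted.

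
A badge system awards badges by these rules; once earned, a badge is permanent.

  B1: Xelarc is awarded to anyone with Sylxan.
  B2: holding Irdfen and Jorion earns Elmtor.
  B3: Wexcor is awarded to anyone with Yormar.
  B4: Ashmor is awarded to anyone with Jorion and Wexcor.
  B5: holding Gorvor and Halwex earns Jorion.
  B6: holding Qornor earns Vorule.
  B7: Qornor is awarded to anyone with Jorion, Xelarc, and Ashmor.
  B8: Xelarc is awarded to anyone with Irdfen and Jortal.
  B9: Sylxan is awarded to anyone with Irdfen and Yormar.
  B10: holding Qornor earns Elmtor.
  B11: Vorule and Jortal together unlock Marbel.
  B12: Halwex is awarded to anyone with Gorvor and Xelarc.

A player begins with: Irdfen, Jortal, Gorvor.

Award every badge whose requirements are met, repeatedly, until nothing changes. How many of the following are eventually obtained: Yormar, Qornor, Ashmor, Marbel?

0

No rule produces Yormar, and it is not given.
Qornor would need Jorion, Xelarc, and Ashmor (B7), but Ashmor is never earned.
Ashmor would need Jorion and Wexcor (B4), but Wexcor is never earned.
Marbel would need Vorule and Jortal (B11), but Vorule is never earned.
None of the 4 are reached.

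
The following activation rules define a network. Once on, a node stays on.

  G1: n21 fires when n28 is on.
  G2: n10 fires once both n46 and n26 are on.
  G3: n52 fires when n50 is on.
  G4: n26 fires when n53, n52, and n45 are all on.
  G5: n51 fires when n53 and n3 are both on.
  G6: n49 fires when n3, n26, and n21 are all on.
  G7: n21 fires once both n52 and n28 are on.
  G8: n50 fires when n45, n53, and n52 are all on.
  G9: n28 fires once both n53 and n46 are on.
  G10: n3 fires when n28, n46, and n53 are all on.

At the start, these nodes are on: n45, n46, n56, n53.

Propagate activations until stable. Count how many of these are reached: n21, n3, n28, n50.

3

G9: n53 and n46 on → n28 on.
n28, n46, and n53 are on, so n3 fires (G10).
n28 is on, so n21 fires (G1).
n21: reached.
n3: reached.
n28: reached.
n50 would need n45, n53, and n52 (G8), but n52 never turns on.
Reached: n21, n3, and n28 — 3 of the 4.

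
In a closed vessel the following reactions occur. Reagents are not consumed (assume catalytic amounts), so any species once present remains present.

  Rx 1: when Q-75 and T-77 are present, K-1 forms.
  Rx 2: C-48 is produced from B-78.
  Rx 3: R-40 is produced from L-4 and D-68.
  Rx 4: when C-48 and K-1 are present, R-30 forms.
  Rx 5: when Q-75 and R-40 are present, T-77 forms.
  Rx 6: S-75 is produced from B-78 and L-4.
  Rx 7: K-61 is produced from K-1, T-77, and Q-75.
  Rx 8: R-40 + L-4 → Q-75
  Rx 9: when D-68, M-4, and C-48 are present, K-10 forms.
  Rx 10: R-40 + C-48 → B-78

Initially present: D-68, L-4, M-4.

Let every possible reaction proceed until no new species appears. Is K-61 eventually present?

Yes

L-4 and D-68 present → R-40 forms (Rx 3).
R-40 and L-4 present → Q-75 forms (Rx 8).
Q-75 and R-40 present → T-77 forms (Rx 5).
Q-75 and T-77 present → K-1 forms (Rx 1).
K-1, T-77, and Q-75 present → K-61 forms (Rx 7).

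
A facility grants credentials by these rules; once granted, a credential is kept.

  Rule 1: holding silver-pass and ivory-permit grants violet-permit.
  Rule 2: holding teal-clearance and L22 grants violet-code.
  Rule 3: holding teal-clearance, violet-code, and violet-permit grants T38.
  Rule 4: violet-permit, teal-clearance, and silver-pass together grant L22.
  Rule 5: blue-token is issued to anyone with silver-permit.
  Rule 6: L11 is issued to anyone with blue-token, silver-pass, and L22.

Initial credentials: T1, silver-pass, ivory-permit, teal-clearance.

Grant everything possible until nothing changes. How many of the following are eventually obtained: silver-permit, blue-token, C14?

No rule produces silver-permit, and it is not given.
blue-token would need silver-permit (Rule 5), but silver-permit is never granted.
No rule produces C14, and it is not given.
None of the 3 are reached.

0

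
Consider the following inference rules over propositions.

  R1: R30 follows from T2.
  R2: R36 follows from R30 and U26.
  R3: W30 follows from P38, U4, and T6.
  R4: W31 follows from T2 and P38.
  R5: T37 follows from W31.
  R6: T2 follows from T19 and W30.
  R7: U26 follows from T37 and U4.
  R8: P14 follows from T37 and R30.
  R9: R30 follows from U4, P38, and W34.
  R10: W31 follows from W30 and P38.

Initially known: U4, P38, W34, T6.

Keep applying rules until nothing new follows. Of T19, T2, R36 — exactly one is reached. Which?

R36

U4, P38, and W34 hold, so R30 follows (R9).
From P38, U4, and T6, R3 gives W30.
From W30 and P38, R10 gives W31.
From W31, R5 gives T37.
From T37 and U4, R7 gives U26.
R30 and U26 hold, so R36 follows (R2).
No rule produces T19, and it is not given. T2 would need T19 and W30 (R6), but T19 is never established.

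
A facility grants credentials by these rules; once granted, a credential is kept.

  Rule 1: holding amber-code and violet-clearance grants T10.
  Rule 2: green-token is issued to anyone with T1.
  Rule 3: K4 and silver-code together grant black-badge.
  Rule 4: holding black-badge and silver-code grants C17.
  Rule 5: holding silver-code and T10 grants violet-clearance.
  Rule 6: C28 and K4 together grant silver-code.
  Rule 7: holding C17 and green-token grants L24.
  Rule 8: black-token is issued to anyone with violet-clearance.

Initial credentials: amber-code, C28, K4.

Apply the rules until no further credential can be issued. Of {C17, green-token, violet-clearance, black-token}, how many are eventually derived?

Holding C28 and K4 grants silver-code (Rule 6).
Holding K4 and silver-code grants black-badge (Rule 3).
Holding black-badge and silver-code grants C17 (Rule 4).
C17: reached.
green-token would need T1 (Rule 2), but T1 is never granted.
violet-clearance would need silver-code and T10 (Rule 5), but T10 is never granted.
black-token would need violet-clearance (Rule 8), but violet-clearance is never granted.
Reached: C17 — 1 of the 4.

1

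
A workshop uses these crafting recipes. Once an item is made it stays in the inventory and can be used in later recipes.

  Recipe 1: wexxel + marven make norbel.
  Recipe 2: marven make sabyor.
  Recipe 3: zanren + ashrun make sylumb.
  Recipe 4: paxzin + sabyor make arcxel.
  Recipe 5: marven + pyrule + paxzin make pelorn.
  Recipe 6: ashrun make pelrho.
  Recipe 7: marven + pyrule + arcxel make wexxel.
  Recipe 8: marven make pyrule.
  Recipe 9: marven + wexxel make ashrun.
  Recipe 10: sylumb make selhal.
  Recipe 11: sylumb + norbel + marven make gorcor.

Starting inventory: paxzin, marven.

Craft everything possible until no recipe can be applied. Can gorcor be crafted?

No

gorcor would need sylumb, norbel, and marven (Recipe 11), but sylumb is never obtained.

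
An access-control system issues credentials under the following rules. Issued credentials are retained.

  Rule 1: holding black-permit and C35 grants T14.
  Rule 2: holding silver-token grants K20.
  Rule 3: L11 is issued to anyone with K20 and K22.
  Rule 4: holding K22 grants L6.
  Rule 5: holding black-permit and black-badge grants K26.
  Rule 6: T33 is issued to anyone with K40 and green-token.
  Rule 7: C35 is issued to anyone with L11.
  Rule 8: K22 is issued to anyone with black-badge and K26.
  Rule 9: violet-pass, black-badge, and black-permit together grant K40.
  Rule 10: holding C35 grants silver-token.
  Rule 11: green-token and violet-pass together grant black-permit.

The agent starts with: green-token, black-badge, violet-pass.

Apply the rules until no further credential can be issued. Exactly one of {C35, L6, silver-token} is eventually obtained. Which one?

L6

Holding green-token and violet-pass grants black-permit (Rule 11).
Holding black-permit and black-badge grants K26 (Rule 5).
Holding black-badge and K26 grants K22 (Rule 8).
Holding K22 grants L6 (Rule 4).
silver-token would need C35 (Rule 10), but C35 is never granted. C35 would need L11 (Rule 7), but L11 is never granted.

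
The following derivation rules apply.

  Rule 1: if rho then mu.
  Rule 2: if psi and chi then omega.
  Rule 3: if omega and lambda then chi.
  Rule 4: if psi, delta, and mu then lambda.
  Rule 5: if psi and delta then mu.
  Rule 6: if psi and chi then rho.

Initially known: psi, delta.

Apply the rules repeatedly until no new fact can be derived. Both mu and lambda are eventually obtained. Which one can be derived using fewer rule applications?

mu: psi and delta hold, so mu follows (Rule 5). [1 rule application]
lambda: psi and delta hold, so mu follows (Rule 5). From psi, delta, and mu, Rule 4 gives lambda. [2 rule applications]
mu needs fewer.

mu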